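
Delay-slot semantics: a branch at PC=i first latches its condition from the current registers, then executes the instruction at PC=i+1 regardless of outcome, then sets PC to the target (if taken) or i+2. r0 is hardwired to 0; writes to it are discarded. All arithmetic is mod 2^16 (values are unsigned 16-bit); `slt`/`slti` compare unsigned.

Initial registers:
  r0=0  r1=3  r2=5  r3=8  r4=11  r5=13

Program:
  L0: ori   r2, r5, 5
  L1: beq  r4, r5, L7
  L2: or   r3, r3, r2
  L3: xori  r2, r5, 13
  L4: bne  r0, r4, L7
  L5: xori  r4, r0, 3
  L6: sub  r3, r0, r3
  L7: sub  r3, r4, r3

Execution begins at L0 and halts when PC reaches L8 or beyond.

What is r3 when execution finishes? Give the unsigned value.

65526

PC=0  ori   r2, r5, 5        | r0=0 r1=3 r2=13 r3=8 r4=11 r5=13
PC=1  beq  r4, r5, L7        | r0=0 r1=3 r2=13 r3=8 r4=11 r5=13  [not taken]
PC=2  or   r3, r3, r2        | r0=0 r1=3 r2=13 r3=13 r4=11 r5=13
PC=3  xori  r2, r5, 13       | r0=0 r1=3 r2=0 r3=13 r4=11 r5=13
PC=4  bne  r0, r4, L7        | r0=0 r1=3 r2=0 r3=13 r4=11 r5=13  [TAKEN]
PC=5  xori  r4, r0, 3        | r0=0 r1=3 r2=0 r3=13 r4=3 r5=13
PC=7  sub  r3, r4, r3        | r0=0 r1=3 r2=0 r3=65526 r4=3 r5=13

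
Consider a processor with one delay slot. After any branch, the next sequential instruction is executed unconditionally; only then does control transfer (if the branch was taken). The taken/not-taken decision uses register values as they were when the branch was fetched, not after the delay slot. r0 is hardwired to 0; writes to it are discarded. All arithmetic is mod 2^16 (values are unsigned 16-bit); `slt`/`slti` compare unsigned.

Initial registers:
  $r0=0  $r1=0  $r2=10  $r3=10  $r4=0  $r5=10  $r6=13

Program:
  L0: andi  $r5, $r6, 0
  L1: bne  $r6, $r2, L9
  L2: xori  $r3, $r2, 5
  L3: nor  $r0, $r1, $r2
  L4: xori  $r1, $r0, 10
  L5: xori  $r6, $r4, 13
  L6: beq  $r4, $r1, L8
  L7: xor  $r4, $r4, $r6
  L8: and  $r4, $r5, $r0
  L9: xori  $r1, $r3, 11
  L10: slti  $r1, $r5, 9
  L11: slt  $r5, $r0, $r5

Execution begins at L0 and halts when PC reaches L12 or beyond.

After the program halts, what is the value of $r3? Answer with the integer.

PC=0  andi  $r5, $r6, 0      | $r0=0 $r1=0 $r2=10 $r3=10 $r4=0 $r5=0 $r6=13
PC=1  bne  $r6, $r2, L9      | $r0=0 $r1=0 $r2=10 $r3=10 $r4=0 $r5=0 $r6=13  [TAKEN]
PC=2  xori  $r3, $r2, 5      | $r0=0 $r1=0 $r2=10 $r3=15 $r4=0 $r5=0 $r6=13
PC=9  xori  $r1, $r3, 11     | $r0=0 $r1=4 $r2=10 $r3=15 $r4=0 $r5=0 $r6=13
PC=10 slti  $r1, $r5, 9      | $r0=0 $r1=1 $r2=10 $r3=15 $r4=0 $r5=0 $r6=13
PC=11 slt  $r5, $r0, $r5     | $r0=0 $r1=1 $r2=10 $r3=15 $r4=0 $r5=0 $r6=13

15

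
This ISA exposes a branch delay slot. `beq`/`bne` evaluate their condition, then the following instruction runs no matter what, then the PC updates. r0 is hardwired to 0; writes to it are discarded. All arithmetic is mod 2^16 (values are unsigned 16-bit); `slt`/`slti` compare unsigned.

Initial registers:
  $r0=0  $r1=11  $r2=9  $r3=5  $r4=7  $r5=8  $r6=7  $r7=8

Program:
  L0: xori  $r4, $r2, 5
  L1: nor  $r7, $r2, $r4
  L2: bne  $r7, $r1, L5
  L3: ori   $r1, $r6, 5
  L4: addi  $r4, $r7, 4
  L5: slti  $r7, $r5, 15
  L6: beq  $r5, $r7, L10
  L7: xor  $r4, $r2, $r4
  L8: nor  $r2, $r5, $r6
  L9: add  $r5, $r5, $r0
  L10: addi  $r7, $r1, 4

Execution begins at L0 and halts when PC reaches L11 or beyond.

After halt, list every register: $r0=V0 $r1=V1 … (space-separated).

$r0=0 $r1=7 $r2=65520 $r3=5 $r4=5 $r5=8 $r6=7 $r7=11

PC=0  xori  $r4, $r2, 5      | $r0=0 $r1=11 $r2=9 $r3=5 $r4=12 $r5=8 $r6=7 $r7=8
PC=1  nor  $r7, $r2, $r4     | $r0=0 $r1=11 $r2=9 $r3=5 $r4=12 $r5=8 $r6=7 $r7=65522
PC=2  bne  $r7, $r1, L5      | $r0=0 $r1=11 $r2=9 $r3=5 $r4=12 $r5=8 $r6=7 $r7=65522  [TAKEN]
PC=3  ori   $r1, $r6, 5      | $r0=0 $r1=7 $r2=9 $r3=5 $r4=12 $r5=8 $r6=7 $r7=65522
PC=5  slti  $r7, $r5, 15     | $r0=0 $r1=7 $r2=9 $r3=5 $r4=12 $r5=8 $r6=7 $r7=1
PC=6  beq  $r5, $r7, L10     | $r0=0 $r1=7 $r2=9 $r3=5 $r4=12 $r5=8 $r6=7 $r7=1  [not taken]
PC=7  xor  $r4, $r2, $r4     | $r0=0 $r1=7 $r2=9 $r3=5 $r4=5 $r5=8 $r6=7 $r7=1
PC=8  nor  $r2, $r5, $r6     | $r0=0 $r1=7 $r2=65520 $r3=5 $r4=5 $r5=8 $r6=7 $r7=1
PC=9  add  $r5, $r5, $r0     | $r0=0 $r1=7 $r2=65520 $r3=5 $r4=5 $r5=8 $r6=7 $r7=1
PC=10 addi  $r7, $r1, 4      | $r0=0 $r1=7 $r2=65520 $r3=5 $r4=5 $r5=8 $r6=7 $r7=11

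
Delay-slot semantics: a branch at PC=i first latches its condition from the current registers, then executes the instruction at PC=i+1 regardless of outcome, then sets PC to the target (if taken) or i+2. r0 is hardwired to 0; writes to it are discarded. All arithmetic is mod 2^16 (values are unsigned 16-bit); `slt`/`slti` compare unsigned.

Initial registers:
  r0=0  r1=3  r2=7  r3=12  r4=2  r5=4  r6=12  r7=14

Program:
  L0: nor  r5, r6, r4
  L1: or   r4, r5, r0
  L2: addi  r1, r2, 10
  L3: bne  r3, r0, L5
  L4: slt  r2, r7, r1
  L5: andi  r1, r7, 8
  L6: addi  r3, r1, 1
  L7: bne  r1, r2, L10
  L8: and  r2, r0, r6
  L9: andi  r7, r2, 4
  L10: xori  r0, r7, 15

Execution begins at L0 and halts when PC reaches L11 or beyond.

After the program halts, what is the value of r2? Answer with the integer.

  step pc=0: nor  r5, r6, r4  regs=(0,3,7,12,2,65521,12,14)
  step pc=1: or   r4, r5, r0  regs=(0,3,7,12,65521,65521,12,14)
  step pc=2: addi  r1, r2, 10  regs=(0,17,7,12,65521,65521,12,14)
  step pc=3: bne  r3, r0, L5  cond=T  regs=(0,17,7,12,65521,65521,12,14)
  step pc=4: slt  r2, r7, r1  regs=(0,17,1,12,65521,65521,12,14)
  step pc=5: andi  r1, r7, 8  regs=(0,8,1,12,65521,65521,12,14)
  step pc=6: addi  r3, r1, 1  regs=(0,8,1,9,65521,65521,12,14)
  step pc=7: bne  r1, r2, L10  cond=T  regs=(0,8,1,9,65521,65521,12,14)
  step pc=8: and  r2, r0, r6  regs=(0,8,0,9,65521,65521,12,14)
  step pc=10: xori  r0, r7, 15  regs=(0,8,0,9,65521,65521,12,14)

0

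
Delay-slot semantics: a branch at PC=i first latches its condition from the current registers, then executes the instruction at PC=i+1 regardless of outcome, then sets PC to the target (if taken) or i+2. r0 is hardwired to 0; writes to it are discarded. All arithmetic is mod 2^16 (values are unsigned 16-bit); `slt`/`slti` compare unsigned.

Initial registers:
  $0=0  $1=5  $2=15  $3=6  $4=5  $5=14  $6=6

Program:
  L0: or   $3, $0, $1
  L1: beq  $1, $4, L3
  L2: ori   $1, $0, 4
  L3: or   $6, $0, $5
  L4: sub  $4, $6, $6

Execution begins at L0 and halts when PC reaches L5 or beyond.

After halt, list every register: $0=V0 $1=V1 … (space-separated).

#0 or   $3, $0, $1 ; 0/5/15/5/5/14/6
#1 beq  $1, $4, L3 ; 0/5/15/5/5/14/6 ; →target
#2 ori   $1, $0, 4 ; 0/4/15/5/5/14/6
#3 or   $6, $0, $5 ; 0/4/15/5/5/14/14
#4 sub  $4, $6, $6 ; 0/4/15/5/0/14/14

$0=0 $1=4 $2=15 $3=5 $4=0 $5=14 $6=14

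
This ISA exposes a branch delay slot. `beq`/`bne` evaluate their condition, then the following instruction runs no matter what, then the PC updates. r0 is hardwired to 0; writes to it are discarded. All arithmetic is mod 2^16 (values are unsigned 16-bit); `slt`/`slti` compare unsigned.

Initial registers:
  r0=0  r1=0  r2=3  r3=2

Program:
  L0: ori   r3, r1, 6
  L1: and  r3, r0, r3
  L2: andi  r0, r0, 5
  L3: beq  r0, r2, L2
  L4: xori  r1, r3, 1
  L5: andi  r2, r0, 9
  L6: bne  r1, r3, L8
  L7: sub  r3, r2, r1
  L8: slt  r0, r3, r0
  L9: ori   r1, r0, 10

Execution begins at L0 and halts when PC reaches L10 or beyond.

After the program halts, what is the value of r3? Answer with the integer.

[0] ori   r3, r1, 6  →  {r0:0, r1:0, r2:3, r3:6}
[1] and  r3, r0, r3  →  {r0:0, r1:0, r2:3, r3:0}
[2] andi  r0, r0, 5  →  {r0:0, r1:0, r2:3, r3:0}
[3] beq  r0, r2, L2  →  {r0:0, r1:0, r2:3, r3:0}  ⟨branch fallthrough⟩
[4] xori  r1, r3, 1  →  {r0:0, r1:1, r2:3, r3:0}
[5] andi  r2, r0, 9  →  {r0:0, r1:1, r2:0, r3:0}
[6] bne  r1, r3, L8  →  {r0:0, r1:1, r2:0, r3:0}  ⟨branch taken⟩
[7] sub  r3, r2, r1  →  {r0:0, r1:1, r2:0, r3:65535}
[8] slt  r0, r3, r0  →  {r0:0, r1:1, r2:0, r3:65535}
[9] ori   r1, r0, 10  →  {r0:0, r1:10, r2:0, r3:65535}

65535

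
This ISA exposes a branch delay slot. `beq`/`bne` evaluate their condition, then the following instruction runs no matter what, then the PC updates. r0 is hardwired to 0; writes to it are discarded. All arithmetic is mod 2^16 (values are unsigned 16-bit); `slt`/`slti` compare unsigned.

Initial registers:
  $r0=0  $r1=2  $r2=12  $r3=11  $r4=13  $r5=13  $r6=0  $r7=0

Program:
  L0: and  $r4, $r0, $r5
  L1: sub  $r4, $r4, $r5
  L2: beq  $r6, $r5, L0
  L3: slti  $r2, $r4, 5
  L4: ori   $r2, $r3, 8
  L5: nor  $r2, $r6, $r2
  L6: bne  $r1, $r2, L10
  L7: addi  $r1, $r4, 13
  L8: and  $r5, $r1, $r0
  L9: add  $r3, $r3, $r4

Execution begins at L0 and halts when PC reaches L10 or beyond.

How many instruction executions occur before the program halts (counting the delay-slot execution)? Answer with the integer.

8

[0] and  $r4, $r0, $r5  →  {$r0:0, $r1:2, $r2:12, $r3:11, $r4:0, $r5:13, $r6:0, $r7:0}
[1] sub  $r4, $r4, $r5  →  {$r0:0, $r1:2, $r2:12, $r3:11, $r4:65523, $r5:13, $r6:0, $r7:0}
[2] beq  $r6, $r5, L0  →  {$r0:0, $r1:2, $r2:12, $r3:11, $r4:65523, $r5:13, $r6:0, $r7:0}  ⟨branch fallthrough⟩
[3] slti  $r2, $r4, 5  →  {$r0:0, $r1:2, $r2:0, $r3:11, $r4:65523, $r5:13, $r6:0, $r7:0}
[4] ori   $r2, $r3, 8  →  {$r0:0, $r1:2, $r2:11, $r3:11, $r4:65523, $r5:13, $r6:0, $r7:0}
[5] nor  $r2, $r6, $r2  →  {$r0:0, $r1:2, $r2:65524, $r3:11, $r4:65523, $r5:13, $r6:0, $r7:0}
[6] bne  $r1, $r2, L10  →  {$r0:0, $r1:2, $r2:65524, $r3:11, $r4:65523, $r5:13, $r6:0, $r7:0}  ⟨branch taken⟩
[7] addi  $r1, $r4, 13  →  {$r0:0, $r1:0, $r2:65524, $r3:11, $r4:65523, $r5:13, $r6:0, $r7:0}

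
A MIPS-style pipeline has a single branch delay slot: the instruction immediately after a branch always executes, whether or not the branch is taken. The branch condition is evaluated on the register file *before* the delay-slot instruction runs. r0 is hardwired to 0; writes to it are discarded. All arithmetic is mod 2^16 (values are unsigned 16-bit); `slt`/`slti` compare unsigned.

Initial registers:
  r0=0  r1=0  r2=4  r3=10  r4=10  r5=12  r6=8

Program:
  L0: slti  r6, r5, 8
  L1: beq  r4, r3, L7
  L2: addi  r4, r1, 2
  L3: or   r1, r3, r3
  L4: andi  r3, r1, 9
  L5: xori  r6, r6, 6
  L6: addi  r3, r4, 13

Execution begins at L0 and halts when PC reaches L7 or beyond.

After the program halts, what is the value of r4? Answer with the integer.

PC=0  slti  r6, r5, 8        | r0=0 r1=0 r2=4 r3=10 r4=10 r5=12 r6=0
PC=1  beq  r4, r3, L7        | r0=0 r1=0 r2=4 r3=10 r4=10 r5=12 r6=0  [TAKEN]
PC=2  addi  r4, r1, 2        | r0=0 r1=0 r2=4 r3=10 r4=2 r5=12 r6=0

2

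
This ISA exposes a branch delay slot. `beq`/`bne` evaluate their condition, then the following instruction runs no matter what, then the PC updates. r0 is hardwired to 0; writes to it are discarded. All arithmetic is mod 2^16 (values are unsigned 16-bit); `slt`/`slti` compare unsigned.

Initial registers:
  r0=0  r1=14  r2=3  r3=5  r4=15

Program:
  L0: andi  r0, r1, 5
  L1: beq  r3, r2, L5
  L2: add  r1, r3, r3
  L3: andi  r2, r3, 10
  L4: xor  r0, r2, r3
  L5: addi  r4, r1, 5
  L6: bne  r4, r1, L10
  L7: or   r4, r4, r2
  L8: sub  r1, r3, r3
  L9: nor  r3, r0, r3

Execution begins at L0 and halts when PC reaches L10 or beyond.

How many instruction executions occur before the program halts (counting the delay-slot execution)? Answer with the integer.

PC=0  andi  r0, r1, 5        | r0=0 r1=14 r2=3 r3=5 r4=15
PC=1  beq  r3, r2, L5        | r0=0 r1=14 r2=3 r3=5 r4=15  [not taken]
PC=2  add  r1, r3, r3        | r0=0 r1=10 r2=3 r3=5 r4=15
PC=3  andi  r2, r3, 10       | r0=0 r1=10 r2=0 r3=5 r4=15
PC=4  xor  r0, r2, r3        | r0=0 r1=10 r2=0 r3=5 r4=15
PC=5  addi  r4, r1, 5        | r0=0 r1=10 r2=0 r3=5 r4=15
PC=6  bne  r4, r1, L10       | r0=0 r1=10 r2=0 r3=5 r4=15  [TAKEN]
PC=7  or   r4, r4, r2        | r0=0 r1=10 r2=0 r3=5 r4=15

8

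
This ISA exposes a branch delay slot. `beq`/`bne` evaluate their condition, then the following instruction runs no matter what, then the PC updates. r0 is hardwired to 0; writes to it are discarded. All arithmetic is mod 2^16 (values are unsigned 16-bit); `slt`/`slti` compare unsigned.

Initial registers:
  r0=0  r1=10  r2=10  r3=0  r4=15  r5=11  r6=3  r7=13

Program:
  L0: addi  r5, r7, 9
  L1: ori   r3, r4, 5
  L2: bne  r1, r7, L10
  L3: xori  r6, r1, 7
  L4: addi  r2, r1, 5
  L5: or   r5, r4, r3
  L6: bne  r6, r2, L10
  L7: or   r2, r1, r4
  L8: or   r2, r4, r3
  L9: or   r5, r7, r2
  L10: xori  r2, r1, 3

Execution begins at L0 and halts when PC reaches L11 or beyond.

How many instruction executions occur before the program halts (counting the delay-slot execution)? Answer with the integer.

5

  step pc=0: addi  r5, r7, 9  regs=(0,10,10,0,15,22,3,13)
  step pc=1: ori   r3, r4, 5  regs=(0,10,10,15,15,22,3,13)
  step pc=2: bne  r1, r7, L10  cond=T  regs=(0,10,10,15,15,22,3,13)
  step pc=3: xori  r6, r1, 7  regs=(0,10,10,15,15,22,13,13)
  step pc=10: xori  r2, r1, 3  regs=(0,10,9,15,15,22,13,13)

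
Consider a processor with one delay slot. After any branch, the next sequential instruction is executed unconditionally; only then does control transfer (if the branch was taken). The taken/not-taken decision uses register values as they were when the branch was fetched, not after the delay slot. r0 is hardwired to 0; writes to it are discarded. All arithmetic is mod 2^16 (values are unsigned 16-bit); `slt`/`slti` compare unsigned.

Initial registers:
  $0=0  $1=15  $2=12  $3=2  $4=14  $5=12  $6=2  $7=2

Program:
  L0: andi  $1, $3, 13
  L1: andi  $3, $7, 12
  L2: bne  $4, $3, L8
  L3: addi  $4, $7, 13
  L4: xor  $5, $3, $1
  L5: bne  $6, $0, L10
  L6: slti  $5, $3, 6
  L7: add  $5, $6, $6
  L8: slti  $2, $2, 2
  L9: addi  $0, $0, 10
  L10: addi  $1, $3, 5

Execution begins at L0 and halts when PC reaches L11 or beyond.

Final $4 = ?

15

PC=0  andi  $1, $3, 13       | $0=0 $1=0 $2=12 $3=2 $4=14 $5=12 $6=2 $7=2
PC=1  andi  $3, $7, 12       | $0=0 $1=0 $2=12 $3=0 $4=14 $5=12 $6=2 $7=2
PC=2  bne  $4, $3, L8        | $0=0 $1=0 $2=12 $3=0 $4=14 $5=12 $6=2 $7=2  [TAKEN]
PC=3  addi  $4, $7, 13       | $0=0 $1=0 $2=12 $3=0 $4=15 $5=12 $6=2 $7=2
PC=8  slti  $2, $2, 2        | $0=0 $1=0 $2=0 $3=0 $4=15 $5=12 $6=2 $7=2
PC=9  addi  $0, $0, 10       | $0=0 $1=0 $2=0 $3=0 $4=15 $5=12 $6=2 $7=2
PC=10 addi  $1, $3, 5        | $0=0 $1=5 $2=0 $3=0 $4=15 $5=12 $6=2 $7=2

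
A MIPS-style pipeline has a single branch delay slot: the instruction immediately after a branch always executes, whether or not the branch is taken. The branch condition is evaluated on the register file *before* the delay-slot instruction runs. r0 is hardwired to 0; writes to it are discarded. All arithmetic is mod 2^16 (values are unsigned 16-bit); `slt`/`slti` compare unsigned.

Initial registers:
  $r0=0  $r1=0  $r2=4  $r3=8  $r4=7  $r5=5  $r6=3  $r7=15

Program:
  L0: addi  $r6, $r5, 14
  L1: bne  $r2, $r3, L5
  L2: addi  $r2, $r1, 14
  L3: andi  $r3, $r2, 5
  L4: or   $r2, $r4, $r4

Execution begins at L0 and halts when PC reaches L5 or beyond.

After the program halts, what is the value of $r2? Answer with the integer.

14

#0 addi  $r6, $r5, 14 ; 0/0/4/8/7/5/19/15
#1 bne  $r2, $r3, L5 ; 0/0/4/8/7/5/19/15 ; →target
#2 addi  $r2, $r1, 14 ; 0/0/14/8/7/5/19/15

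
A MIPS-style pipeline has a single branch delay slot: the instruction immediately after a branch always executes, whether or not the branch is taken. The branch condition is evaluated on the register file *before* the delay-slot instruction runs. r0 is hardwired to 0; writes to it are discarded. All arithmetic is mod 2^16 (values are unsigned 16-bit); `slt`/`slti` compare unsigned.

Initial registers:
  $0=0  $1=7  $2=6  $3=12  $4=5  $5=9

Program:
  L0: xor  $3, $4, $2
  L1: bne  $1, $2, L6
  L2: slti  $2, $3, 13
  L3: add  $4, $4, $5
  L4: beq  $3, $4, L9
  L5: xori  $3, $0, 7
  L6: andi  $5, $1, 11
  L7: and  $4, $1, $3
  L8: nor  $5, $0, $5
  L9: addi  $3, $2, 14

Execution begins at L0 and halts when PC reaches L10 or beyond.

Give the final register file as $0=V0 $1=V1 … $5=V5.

$0=0 $1=7 $2=1 $3=15 $4=3 $5=65532

PC=0  xor  $3, $4, $2        | $0=0 $1=7 $2=6 $3=3 $4=5 $5=9
PC=1  bne  $1, $2, L6        | $0=0 $1=7 $2=6 $3=3 $4=5 $5=9  [TAKEN]
PC=2  slti  $2, $3, 13       | $0=0 $1=7 $2=1 $3=3 $4=5 $5=9
PC=6  andi  $5, $1, 11       | $0=0 $1=7 $2=1 $3=3 $4=5 $5=3
PC=7  and  $4, $1, $3        | $0=0 $1=7 $2=1 $3=3 $4=3 $5=3
PC=8  nor  $5, $0, $5        | $0=0 $1=7 $2=1 $3=3 $4=3 $5=65532
PC=9  addi  $3, $2, 14       | $0=0 $1=7 $2=1 $3=15 $4=3 $5=65532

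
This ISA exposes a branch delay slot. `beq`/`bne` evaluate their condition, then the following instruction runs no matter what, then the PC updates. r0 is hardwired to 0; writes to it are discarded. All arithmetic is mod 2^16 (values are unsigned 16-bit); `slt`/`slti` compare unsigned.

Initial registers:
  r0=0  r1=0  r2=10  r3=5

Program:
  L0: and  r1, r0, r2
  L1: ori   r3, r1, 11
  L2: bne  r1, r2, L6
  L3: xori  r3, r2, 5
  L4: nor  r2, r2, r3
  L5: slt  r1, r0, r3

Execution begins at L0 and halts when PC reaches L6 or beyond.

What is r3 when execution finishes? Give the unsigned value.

15

PC=0  and  r1, r0, r2        | r0=0 r1=0 r2=10 r3=5
PC=1  ori   r3, r1, 11       | r0=0 r1=0 r2=10 r3=11
PC=2  bne  r1, r2, L6        | r0=0 r1=0 r2=10 r3=11  [TAKEN]
PC=3  xori  r3, r2, 5        | r0=0 r1=0 r2=10 r3=15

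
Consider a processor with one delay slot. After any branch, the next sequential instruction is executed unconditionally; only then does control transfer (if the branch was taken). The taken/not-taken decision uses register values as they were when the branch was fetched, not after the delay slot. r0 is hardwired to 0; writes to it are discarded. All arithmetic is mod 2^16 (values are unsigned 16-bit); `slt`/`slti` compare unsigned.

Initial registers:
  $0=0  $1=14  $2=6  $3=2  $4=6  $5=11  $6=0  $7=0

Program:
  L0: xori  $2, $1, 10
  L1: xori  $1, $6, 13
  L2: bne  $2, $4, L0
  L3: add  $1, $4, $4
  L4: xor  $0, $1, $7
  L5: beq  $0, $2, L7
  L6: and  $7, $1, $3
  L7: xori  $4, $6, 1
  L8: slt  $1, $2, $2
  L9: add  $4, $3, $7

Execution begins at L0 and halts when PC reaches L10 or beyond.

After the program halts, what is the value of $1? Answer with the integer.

#0 xori  $2, $1, 10 ; 0/14/4/2/6/11/0/0
#1 xori  $1, $6, 13 ; 0/13/4/2/6/11/0/0
#2 bne  $2, $4, L0 ; 0/13/4/2/6/11/0/0 ; →target
#3 add  $1, $4, $4 ; 0/12/4/2/6/11/0/0
#0 xori  $2, $1, 10 ; 0/12/6/2/6/11/0/0
#1 xori  $1, $6, 13 ; 0/13/6/2/6/11/0/0
#2 bne  $2, $4, L0 ; 0/13/6/2/6/11/0/0 ; →fallthru
#3 add  $1, $4, $4 ; 0/12/6/2/6/11/0/0
#4 xor  $0, $1, $7 ; 0/12/6/2/6/11/0/0
#5 beq  $0, $2, L7 ; 0/12/6/2/6/11/0/0 ; →fallthru
#6 and  $7, $1, $3 ; 0/12/6/2/6/11/0/0
#7 xori  $4, $6, 1 ; 0/12/6/2/1/11/0/0
#8 slt  $1, $2, $2 ; 0/0/6/2/1/11/0/0
#9 add  $4, $3, $7 ; 0/0/6/2/2/11/0/0

0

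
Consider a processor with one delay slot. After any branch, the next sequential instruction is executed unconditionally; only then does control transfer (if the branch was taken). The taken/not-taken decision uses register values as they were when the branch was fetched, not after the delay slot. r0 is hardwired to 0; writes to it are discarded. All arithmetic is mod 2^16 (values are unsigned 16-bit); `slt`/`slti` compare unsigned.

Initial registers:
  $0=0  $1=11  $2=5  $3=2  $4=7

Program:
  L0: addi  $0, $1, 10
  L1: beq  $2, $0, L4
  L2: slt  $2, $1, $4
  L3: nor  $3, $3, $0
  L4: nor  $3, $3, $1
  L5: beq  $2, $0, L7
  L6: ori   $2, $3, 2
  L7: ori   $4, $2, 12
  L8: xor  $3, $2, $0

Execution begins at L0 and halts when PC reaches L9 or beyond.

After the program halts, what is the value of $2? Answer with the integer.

[0] addi  $0, $1, 10  →  {$0:0, $1:11, $2:5, $3:2, $4:7}
[1] beq  $2, $0, L4  →  {$0:0, $1:11, $2:5, $3:2, $4:7}  ⟨branch fallthrough⟩
[2] slt  $2, $1, $4  →  {$0:0, $1:11, $2:0, $3:2, $4:7}
[3] nor  $3, $3, $0  →  {$0:0, $1:11, $2:0, $3:65533, $4:7}
[4] nor  $3, $3, $1  →  {$0:0, $1:11, $2:0, $3:0, $4:7}
[5] beq  $2, $0, L7  →  {$0:0, $1:11, $2:0, $3:0, $4:7}  ⟨branch taken⟩
[6] ori   $2, $3, 2  →  {$0:0, $1:11, $2:2, $3:0, $4:7}
[7] ori   $4, $2, 12  →  {$0:0, $1:11, $2:2, $3:0, $4:14}
[8] xor  $3, $2, $0  →  {$0:0, $1:11, $2:2, $3:2, $4:14}

2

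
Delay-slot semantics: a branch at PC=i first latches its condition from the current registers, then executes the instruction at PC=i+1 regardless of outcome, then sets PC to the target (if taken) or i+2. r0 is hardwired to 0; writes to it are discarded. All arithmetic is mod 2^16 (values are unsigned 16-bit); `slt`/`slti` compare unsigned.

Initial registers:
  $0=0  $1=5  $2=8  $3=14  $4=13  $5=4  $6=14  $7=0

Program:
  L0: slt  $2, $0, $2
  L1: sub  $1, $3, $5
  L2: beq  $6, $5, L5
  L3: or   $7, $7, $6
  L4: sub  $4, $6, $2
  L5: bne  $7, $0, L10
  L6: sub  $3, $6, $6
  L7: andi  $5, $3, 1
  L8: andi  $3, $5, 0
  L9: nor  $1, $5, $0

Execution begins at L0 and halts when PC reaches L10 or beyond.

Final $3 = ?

0

[0] slt  $2, $0, $2  →  {$0:0, $1:5, $2:1, $3:14, $4:13, $5:4, $6:14, $7:0}
[1] sub  $1, $3, $5  →  {$0:0, $1:10, $2:1, $3:14, $4:13, $5:4, $6:14, $7:0}
[2] beq  $6, $5, L5  →  {$0:0, $1:10, $2:1, $3:14, $4:13, $5:4, $6:14, $7:0}  ⟨branch fallthrough⟩
[3] or   $7, $7, $6  →  {$0:0, $1:10, $2:1, $3:14, $4:13, $5:4, $6:14, $7:14}
[4] sub  $4, $6, $2  →  {$0:0, $1:10, $2:1, $3:14, $4:13, $5:4, $6:14, $7:14}
[5] bne  $7, $0, L10  →  {$0:0, $1:10, $2:1, $3:14, $4:13, $5:4, $6:14, $7:14}  ⟨branch taken⟩
[6] sub  $3, $6, $6  →  {$0:0, $1:10, $2:1, $3:0, $4:13, $5:4, $6:14, $7:14}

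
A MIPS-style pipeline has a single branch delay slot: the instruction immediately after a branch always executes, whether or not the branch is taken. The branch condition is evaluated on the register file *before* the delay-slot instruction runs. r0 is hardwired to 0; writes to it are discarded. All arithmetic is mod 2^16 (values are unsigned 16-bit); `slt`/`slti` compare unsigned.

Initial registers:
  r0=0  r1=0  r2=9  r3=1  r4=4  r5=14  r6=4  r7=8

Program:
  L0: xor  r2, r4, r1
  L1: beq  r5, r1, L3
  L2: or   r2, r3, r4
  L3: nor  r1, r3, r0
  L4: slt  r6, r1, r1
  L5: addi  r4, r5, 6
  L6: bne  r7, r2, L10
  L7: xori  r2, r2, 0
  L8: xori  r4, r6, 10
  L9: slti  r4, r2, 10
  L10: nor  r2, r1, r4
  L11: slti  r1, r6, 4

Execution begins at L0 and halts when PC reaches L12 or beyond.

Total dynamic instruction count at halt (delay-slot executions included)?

10

#0 xor  r2, r4, r1 ; 0/0/4/1/4/14/4/8
#1 beq  r5, r1, L3 ; 0/0/4/1/4/14/4/8 ; →fallthru
#2 or   r2, r3, r4 ; 0/0/5/1/4/14/4/8
#3 nor  r1, r3, r0 ; 0/65534/5/1/4/14/4/8
#4 slt  r6, r1, r1 ; 0/65534/5/1/4/14/0/8
#5 addi  r4, r5, 6 ; 0/65534/5/1/20/14/0/8
#6 bne  r7, r2, L10 ; 0/65534/5/1/20/14/0/8 ; →target
#7 xori  r2, r2, 0 ; 0/65534/5/1/20/14/0/8
#10 nor  r2, r1, r4 ; 0/65534/1/1/20/14/0/8
#11 slti  r1, r6, 4 ; 0/1/1/1/20/14/0/8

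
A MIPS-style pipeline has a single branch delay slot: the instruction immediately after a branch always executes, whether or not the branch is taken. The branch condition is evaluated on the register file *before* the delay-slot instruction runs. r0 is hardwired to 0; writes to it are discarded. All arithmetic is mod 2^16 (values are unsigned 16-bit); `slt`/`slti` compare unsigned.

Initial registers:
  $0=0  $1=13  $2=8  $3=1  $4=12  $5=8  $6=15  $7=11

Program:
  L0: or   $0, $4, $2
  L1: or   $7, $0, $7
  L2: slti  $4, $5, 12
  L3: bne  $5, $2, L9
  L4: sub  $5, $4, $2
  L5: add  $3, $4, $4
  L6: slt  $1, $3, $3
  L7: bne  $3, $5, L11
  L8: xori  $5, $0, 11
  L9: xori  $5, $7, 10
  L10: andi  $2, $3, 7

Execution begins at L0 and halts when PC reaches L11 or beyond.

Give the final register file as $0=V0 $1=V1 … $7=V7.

PC=0  or   $0, $4, $2        | $0=0 $1=13 $2=8 $3=1 $4=12 $5=8 $6=15 $7=11
PC=1  or   $7, $0, $7        | $0=0 $1=13 $2=8 $3=1 $4=12 $5=8 $6=15 $7=11
PC=2  slti  $4, $5, 12       | $0=0 $1=13 $2=8 $3=1 $4=1 $5=8 $6=15 $7=11
PC=3  bne  $5, $2, L9        | $0=0 $1=13 $2=8 $3=1 $4=1 $5=8 $6=15 $7=11  [not taken]
PC=4  sub  $5, $4, $2        | $0=0 $1=13 $2=8 $3=1 $4=1 $5=65529 $6=15 $7=11
PC=5  add  $3, $4, $4        | $0=0 $1=13 $2=8 $3=2 $4=1 $5=65529 $6=15 $7=11
PC=6  slt  $1, $3, $3        | $0=0 $1=0 $2=8 $3=2 $4=1 $5=65529 $6=15 $7=11
PC=7  bne  $3, $5, L11       | $0=0 $1=0 $2=8 $3=2 $4=1 $5=65529 $6=15 $7=11  [TAKEN]
PC=8  xori  $5, $0, 11       | $0=0 $1=0 $2=8 $3=2 $4=1 $5=11 $6=15 $7=11

$0=0 $1=0 $2=8 $3=2 $4=1 $5=11 $6=15 $7=11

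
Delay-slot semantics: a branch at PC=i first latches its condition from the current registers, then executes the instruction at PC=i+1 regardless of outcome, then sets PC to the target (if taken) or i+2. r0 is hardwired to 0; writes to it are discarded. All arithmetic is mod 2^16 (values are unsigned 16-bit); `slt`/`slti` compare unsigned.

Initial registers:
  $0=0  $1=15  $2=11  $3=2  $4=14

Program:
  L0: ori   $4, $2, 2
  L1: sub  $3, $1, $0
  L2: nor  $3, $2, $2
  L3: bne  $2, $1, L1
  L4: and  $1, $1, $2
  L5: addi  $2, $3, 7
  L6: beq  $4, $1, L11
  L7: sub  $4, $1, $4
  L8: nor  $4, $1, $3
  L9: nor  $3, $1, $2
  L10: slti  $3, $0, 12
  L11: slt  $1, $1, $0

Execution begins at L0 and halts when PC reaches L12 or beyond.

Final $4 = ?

0

#0 ori   $4, $2, 2 ; 0/15/11/2/11
#1 sub  $3, $1, $0 ; 0/15/11/15/11
#2 nor  $3, $2, $2 ; 0/15/11/65524/11
#3 bne  $2, $1, L1 ; 0/15/11/65524/11 ; →target
#4 and  $1, $1, $2 ; 0/11/11/65524/11
#1 sub  $3, $1, $0 ; 0/11/11/11/11
#2 nor  $3, $2, $2 ; 0/11/11/65524/11
#3 bne  $2, $1, L1 ; 0/11/11/65524/11 ; →fallthru
#4 and  $1, $1, $2 ; 0/11/11/65524/11
#5 addi  $2, $3, 7 ; 0/11/65531/65524/11
#6 beq  $4, $1, L11 ; 0/11/65531/65524/11 ; →target
#7 sub  $4, $1, $4 ; 0/11/65531/65524/0
#11 slt  $1, $1, $0 ; 0/0/65531/65524/0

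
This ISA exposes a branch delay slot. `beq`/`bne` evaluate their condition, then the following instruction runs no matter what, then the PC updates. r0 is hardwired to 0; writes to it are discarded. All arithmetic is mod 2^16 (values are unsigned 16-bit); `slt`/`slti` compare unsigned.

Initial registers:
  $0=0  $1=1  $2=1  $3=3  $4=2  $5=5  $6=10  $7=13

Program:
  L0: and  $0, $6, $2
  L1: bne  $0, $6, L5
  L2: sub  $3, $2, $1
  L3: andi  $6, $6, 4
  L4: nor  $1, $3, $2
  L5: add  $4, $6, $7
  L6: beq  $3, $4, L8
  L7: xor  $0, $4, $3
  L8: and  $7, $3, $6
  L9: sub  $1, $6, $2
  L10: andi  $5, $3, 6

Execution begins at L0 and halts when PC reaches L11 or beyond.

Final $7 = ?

0

#0 and  $0, $6, $2 ; 0/1/1/3/2/5/10/13
#1 bne  $0, $6, L5 ; 0/1/1/3/2/5/10/13 ; →target
#2 sub  $3, $2, $1 ; 0/1/1/0/2/5/10/13
#5 add  $4, $6, $7 ; 0/1/1/0/23/5/10/13
#6 beq  $3, $4, L8 ; 0/1/1/0/23/5/10/13 ; →fallthru
#7 xor  $0, $4, $3 ; 0/1/1/0/23/5/10/13
#8 and  $7, $3, $6 ; 0/1/1/0/23/5/10/0
#9 sub  $1, $6, $2 ; 0/9/1/0/23/5/10/0
#10 andi  $5, $3, 6 ; 0/9/1/0/23/0/10/0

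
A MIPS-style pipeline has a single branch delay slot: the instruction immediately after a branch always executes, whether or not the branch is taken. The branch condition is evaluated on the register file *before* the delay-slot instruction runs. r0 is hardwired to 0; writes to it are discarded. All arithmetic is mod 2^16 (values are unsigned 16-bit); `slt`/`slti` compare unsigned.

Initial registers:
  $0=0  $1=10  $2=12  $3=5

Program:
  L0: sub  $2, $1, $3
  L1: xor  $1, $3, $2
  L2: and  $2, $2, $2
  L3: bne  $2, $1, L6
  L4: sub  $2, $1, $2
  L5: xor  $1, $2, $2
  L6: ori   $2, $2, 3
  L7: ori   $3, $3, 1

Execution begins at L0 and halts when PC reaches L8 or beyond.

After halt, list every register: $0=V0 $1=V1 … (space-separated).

  step pc=0: sub  $2, $1, $3  regs=(0,10,5,5)
  step pc=1: xor  $1, $3, $2  regs=(0,0,5,5)
  step pc=2: and  $2, $2, $2  regs=(0,0,5,5)
  step pc=3: bne  $2, $1, L6  cond=T  regs=(0,0,5,5)
  step pc=4: sub  $2, $1, $2  regs=(0,0,65531,5)
  step pc=6: ori   $2, $2, 3  regs=(0,0,65531,5)
  step pc=7: ori   $3, $3, 1  regs=(0,0,65531,5)

$0=0 $1=0 $2=65531 $3=5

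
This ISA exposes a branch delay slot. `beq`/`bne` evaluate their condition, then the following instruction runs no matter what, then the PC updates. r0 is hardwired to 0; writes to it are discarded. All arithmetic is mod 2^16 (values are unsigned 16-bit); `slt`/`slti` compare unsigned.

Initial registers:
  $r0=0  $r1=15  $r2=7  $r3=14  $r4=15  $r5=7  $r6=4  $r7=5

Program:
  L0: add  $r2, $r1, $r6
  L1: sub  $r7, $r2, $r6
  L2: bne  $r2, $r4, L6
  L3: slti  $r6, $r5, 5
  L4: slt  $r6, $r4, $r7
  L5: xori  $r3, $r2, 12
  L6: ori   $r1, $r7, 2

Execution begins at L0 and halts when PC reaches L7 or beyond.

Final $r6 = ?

0

[0] add  $r2, $r1, $r6  →  {$r0:0, $r1:15, $r2:19, $r3:14, $r4:15, $r5:7, $r6:4, $r7:5}
[1] sub  $r7, $r2, $r6  →  {$r0:0, $r1:15, $r2:19, $r3:14, $r4:15, $r5:7, $r6:4, $r7:15}
[2] bne  $r2, $r4, L6  →  {$r0:0, $r1:15, $r2:19, $r3:14, $r4:15, $r5:7, $r6:4, $r7:15}  ⟨branch taken⟩
[3] slti  $r6, $r5, 5  →  {$r0:0, $r1:15, $r2:19, $r3:14, $r4:15, $r5:7, $r6:0, $r7:15}
[6] ori   $r1, $r7, 2  →  {$r0:0, $r1:15, $r2:19, $r3:14, $r4:15, $r5:7, $r6:0, $r7:15}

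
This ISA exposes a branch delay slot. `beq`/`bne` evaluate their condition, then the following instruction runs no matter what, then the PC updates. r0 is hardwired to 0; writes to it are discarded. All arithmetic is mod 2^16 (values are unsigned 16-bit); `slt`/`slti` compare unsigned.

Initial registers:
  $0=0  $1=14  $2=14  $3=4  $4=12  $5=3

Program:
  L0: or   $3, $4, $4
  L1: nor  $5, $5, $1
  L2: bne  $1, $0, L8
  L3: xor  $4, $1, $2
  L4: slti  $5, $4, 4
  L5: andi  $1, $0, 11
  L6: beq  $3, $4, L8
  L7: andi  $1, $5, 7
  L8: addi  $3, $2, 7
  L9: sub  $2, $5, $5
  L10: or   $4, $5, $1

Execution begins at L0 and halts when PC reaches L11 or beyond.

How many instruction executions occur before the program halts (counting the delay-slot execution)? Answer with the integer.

7

PC=0  or   $3, $4, $4        | $0=0 $1=14 $2=14 $3=12 $4=12 $5=3
PC=1  nor  $5, $5, $1        | $0=0 $1=14 $2=14 $3=12 $4=12 $5=65520
PC=2  bne  $1, $0, L8        | $0=0 $1=14 $2=14 $3=12 $4=12 $5=65520  [TAKEN]
PC=3  xor  $4, $1, $2        | $0=0 $1=14 $2=14 $3=12 $4=0 $5=65520
PC=8  addi  $3, $2, 7        | $0=0 $1=14 $2=14 $3=21 $4=0 $5=65520
PC=9  sub  $2, $5, $5        | $0=0 $1=14 $2=0 $3=21 $4=0 $5=65520
PC=10 or   $4, $5, $1        | $0=0 $1=14 $2=0 $3=21 $4=65534 $5=65520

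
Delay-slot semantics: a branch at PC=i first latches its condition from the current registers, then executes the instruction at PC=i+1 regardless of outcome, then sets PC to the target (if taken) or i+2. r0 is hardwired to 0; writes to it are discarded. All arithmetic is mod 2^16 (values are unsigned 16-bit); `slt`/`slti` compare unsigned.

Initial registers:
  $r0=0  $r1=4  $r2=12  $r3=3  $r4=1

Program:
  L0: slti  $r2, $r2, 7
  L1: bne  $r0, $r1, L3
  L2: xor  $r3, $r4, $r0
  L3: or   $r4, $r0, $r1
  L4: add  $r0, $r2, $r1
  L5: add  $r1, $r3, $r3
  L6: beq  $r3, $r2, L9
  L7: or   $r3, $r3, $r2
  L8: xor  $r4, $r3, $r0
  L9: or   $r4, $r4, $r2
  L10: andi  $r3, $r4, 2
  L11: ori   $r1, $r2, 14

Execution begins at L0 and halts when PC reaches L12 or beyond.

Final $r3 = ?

0

PC=0  slti  $r2, $r2, 7      | $r0=0 $r1=4 $r2=0 $r3=3 $r4=1
PC=1  bne  $r0, $r1, L3      | $r0=0 $r1=4 $r2=0 $r3=3 $r4=1  [TAKEN]
PC=2  xor  $r3, $r4, $r0     | $r0=0 $r1=4 $r2=0 $r3=1 $r4=1
PC=3  or   $r4, $r0, $r1     | $r0=0 $r1=4 $r2=0 $r3=1 $r4=4
PC=4  add  $r0, $r2, $r1     | $r0=0 $r1=4 $r2=0 $r3=1 $r4=4
PC=5  add  $r1, $r3, $r3     | $r0=0 $r1=2 $r2=0 $r3=1 $r4=4
PC=6  beq  $r3, $r2, L9      | $r0=0 $r1=2 $r2=0 $r3=1 $r4=4  [not taken]
PC=7  or   $r3, $r3, $r2     | $r0=0 $r1=2 $r2=0 $r3=1 $r4=4
PC=8  xor  $r4, $r3, $r0     | $r0=0 $r1=2 $r2=0 $r3=1 $r4=1
PC=9  or   $r4, $r4, $r2     | $r0=0 $r1=2 $r2=0 $r3=1 $r4=1
PC=10 andi  $r3, $r4, 2      | $r0=0 $r1=2 $r2=0 $r3=0 $r4=1
PC=11 ori   $r1, $r2, 14     | $r0=0 $r1=14 $r2=0 $r3=0 $r4=1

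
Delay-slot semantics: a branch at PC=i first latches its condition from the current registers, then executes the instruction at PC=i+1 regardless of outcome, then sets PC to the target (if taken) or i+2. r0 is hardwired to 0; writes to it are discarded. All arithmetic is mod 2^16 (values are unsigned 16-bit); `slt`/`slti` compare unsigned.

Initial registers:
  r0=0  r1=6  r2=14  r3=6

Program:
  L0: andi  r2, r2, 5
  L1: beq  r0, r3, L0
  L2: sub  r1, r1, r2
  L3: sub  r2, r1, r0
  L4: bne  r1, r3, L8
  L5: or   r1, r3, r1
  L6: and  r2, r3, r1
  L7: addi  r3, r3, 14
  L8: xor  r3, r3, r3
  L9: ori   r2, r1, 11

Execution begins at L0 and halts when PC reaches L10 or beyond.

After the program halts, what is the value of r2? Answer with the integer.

PC=0  andi  r2, r2, 5        | r0=0 r1=6 r2=4 r3=6
PC=1  beq  r0, r3, L0        | r0=0 r1=6 r2=4 r3=6  [not taken]
PC=2  sub  r1, r1, r2        | r0=0 r1=2 r2=4 r3=6
PC=3  sub  r2, r1, r0        | r0=0 r1=2 r2=2 r3=6
PC=4  bne  r1, r3, L8        | r0=0 r1=2 r2=2 r3=6  [TAKEN]
PC=5  or   r1, r3, r1        | r0=0 r1=6 r2=2 r3=6
PC=8  xor  r3, r3, r3        | r0=0 r1=6 r2=2 r3=0
PC=9  ori   r2, r1, 11       | r0=0 r1=6 r2=15 r3=0

15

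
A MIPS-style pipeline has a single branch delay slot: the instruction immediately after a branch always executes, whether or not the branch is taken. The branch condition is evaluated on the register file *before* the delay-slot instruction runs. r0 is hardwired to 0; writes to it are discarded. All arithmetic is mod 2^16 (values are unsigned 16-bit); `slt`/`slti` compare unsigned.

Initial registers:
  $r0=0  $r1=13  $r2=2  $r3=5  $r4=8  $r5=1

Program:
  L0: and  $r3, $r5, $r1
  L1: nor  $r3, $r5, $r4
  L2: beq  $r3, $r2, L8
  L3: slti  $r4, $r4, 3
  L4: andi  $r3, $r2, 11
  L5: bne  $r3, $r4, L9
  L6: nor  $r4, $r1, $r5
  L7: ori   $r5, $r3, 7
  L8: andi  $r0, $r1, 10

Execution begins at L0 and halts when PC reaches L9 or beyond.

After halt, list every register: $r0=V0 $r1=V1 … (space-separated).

$r0=0 $r1=13 $r2=2 $r3=2 $r4=65522 $r5=1

PC=0  and  $r3, $r5, $r1     | $r0=0 $r1=13 $r2=2 $r3=1 $r4=8 $r5=1
PC=1  nor  $r3, $r5, $r4     | $r0=0 $r1=13 $r2=2 $r3=65526 $r4=8 $r5=1
PC=2  beq  $r3, $r2, L8      | $r0=0 $r1=13 $r2=2 $r3=65526 $r4=8 $r5=1  [not taken]
PC=3  slti  $r4, $r4, 3      | $r0=0 $r1=13 $r2=2 $r3=65526 $r4=0 $r5=1
PC=4  andi  $r3, $r2, 11     | $r0=0 $r1=13 $r2=2 $r3=2 $r4=0 $r5=1
PC=5  bne  $r3, $r4, L9      | $r0=0 $r1=13 $r2=2 $r3=2 $r4=0 $r5=1  [TAKEN]
PC=6  nor  $r4, $r1, $r5     | $r0=0 $r1=13 $r2=2 $r3=2 $r4=65522 $r5=1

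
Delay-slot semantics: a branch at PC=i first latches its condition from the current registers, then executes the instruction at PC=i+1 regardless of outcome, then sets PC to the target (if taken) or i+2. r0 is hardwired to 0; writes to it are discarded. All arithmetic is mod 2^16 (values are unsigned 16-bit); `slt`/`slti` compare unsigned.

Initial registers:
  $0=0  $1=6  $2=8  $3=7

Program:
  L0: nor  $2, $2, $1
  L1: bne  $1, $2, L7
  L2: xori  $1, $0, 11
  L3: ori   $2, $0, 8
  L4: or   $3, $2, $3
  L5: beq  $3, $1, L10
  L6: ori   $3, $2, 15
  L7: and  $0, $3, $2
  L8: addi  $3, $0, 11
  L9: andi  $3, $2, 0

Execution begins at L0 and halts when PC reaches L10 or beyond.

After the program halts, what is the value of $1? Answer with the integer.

  step pc=0: nor  $2, $2, $1  regs=(0,6,65521,7)
  step pc=1: bne  $1, $2, L7  cond=T  regs=(0,6,65521,7)
  step pc=2: xori  $1, $0, 11  regs=(0,11,65521,7)
  step pc=7: and  $0, $3, $2  regs=(0,11,65521,7)
  step pc=8: addi  $3, $0, 11  regs=(0,11,65521,11)
  step pc=9: andi  $3, $2, 0  regs=(0,11,65521,0)

11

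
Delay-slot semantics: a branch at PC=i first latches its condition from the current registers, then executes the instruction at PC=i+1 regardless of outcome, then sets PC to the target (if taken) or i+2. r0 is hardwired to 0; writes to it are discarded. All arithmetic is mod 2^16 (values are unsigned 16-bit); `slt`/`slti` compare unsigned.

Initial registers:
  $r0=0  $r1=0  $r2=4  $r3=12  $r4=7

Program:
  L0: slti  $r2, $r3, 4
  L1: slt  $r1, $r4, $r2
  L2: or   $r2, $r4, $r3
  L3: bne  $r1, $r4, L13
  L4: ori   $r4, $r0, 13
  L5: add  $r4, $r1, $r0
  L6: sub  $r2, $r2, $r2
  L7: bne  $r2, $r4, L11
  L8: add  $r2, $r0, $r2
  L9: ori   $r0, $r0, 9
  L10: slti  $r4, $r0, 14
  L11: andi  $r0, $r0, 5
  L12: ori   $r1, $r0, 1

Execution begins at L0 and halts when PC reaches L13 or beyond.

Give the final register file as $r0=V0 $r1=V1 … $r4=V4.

$r0=0 $r1=0 $r2=15 $r3=12 $r4=13

  step pc=0: slti  $r2, $r3, 4  regs=(0,0,0,12,7)
  step pc=1: slt  $r1, $r4, $r2  regs=(0,0,0,12,7)
  step pc=2: or   $r2, $r4, $r3  regs=(0,0,15,12,7)
  step pc=3: bne  $r1, $r4, L13  cond=T  regs=(0,0,15,12,7)
  step pc=4: ori   $r4, $r0, 13  regs=(0,0,15,12,13)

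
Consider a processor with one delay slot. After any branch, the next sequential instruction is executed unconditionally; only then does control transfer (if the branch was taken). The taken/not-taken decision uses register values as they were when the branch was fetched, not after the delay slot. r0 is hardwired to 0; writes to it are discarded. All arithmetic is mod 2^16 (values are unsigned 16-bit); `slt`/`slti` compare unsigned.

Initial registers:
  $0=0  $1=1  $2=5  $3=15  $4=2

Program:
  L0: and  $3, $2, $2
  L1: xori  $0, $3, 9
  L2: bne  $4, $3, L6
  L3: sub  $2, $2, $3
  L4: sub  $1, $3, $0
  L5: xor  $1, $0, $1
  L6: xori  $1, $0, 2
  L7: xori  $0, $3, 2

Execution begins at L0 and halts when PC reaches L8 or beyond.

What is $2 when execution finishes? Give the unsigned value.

0

#0 and  $3, $2, $2 ; 0/1/5/5/2
#1 xori  $0, $3, 9 ; 0/1/5/5/2
#2 bne  $4, $3, L6 ; 0/1/5/5/2 ; →target
#3 sub  $2, $2, $3 ; 0/1/0/5/2
#6 xori  $1, $0, 2 ; 0/2/0/5/2
#7 xori  $0, $3, 2 ; 0/2/0/5/2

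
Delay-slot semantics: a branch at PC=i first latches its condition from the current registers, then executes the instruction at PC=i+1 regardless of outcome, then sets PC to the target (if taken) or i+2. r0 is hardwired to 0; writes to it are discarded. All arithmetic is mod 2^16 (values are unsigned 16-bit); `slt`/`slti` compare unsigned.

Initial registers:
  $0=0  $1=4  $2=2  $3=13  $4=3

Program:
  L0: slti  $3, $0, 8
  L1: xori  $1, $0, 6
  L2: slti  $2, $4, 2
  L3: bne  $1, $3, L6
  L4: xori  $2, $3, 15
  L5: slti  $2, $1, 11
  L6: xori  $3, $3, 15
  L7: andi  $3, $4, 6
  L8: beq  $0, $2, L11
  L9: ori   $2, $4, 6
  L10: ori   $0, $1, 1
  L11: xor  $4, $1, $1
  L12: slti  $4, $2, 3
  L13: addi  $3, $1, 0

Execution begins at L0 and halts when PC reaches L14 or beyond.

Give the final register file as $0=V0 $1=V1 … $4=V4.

PC=0  slti  $3, $0, 8        | $0=0 $1=4 $2=2 $3=1 $4=3
PC=1  xori  $1, $0, 6        | $0=0 $1=6 $2=2 $3=1 $4=3
PC=2  slti  $2, $4, 2        | $0=0 $1=6 $2=0 $3=1 $4=3
PC=3  bne  $1, $3, L6        | $0=0 $1=6 $2=0 $3=1 $4=3  [TAKEN]
PC=4  xori  $2, $3, 15       | $0=0 $1=6 $2=14 $3=1 $4=3
PC=6  xori  $3, $3, 15       | $0=0 $1=6 $2=14 $3=14 $4=3
PC=7  andi  $3, $4, 6        | $0=0 $1=6 $2=14 $3=2 $4=3
PC=8  beq  $0, $2, L11       | $0=0 $1=6 $2=14 $3=2 $4=3  [not taken]
PC=9  ori   $2, $4, 6        | $0=0 $1=6 $2=7 $3=2 $4=3
PC=10 ori   $0, $1, 1        | $0=0 $1=6 $2=7 $3=2 $4=3
PC=11 xor  $4, $1, $1        | $0=0 $1=6 $2=7 $3=2 $4=0
PC=12 slti  $4, $2, 3        | $0=0 $1=6 $2=7 $3=2 $4=0
PC=13 addi  $3, $1, 0        | $0=0 $1=6 $2=7 $3=6 $4=0

$0=0 $1=6 $2=7 $3=6 $4=0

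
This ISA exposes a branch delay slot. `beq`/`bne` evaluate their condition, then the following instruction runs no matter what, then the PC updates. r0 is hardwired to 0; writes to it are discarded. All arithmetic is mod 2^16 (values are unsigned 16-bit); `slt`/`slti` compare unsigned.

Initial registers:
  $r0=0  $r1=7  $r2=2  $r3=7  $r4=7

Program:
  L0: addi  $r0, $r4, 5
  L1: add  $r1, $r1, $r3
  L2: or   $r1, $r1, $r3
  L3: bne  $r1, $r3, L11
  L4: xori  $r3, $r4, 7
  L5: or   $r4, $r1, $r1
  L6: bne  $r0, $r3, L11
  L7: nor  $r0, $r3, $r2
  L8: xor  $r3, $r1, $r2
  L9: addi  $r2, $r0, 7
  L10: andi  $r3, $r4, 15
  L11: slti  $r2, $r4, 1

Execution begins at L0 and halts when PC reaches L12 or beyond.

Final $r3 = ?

  step pc=0: addi  $r0, $r4, 5  regs=(0,7,2,7,7)
  step pc=1: add  $r1, $r1, $r3  regs=(0,14,2,7,7)
  step pc=2: or   $r1, $r1, $r3  regs=(0,15,2,7,7)
  step pc=3: bne  $r1, $r3, L11  cond=T  regs=(0,15,2,7,7)
  step pc=4: xori  $r3, $r4, 7  regs=(0,15,2,0,7)
  step pc=11: slti  $r2, $r4, 1  regs=(0,15,0,0,7)

0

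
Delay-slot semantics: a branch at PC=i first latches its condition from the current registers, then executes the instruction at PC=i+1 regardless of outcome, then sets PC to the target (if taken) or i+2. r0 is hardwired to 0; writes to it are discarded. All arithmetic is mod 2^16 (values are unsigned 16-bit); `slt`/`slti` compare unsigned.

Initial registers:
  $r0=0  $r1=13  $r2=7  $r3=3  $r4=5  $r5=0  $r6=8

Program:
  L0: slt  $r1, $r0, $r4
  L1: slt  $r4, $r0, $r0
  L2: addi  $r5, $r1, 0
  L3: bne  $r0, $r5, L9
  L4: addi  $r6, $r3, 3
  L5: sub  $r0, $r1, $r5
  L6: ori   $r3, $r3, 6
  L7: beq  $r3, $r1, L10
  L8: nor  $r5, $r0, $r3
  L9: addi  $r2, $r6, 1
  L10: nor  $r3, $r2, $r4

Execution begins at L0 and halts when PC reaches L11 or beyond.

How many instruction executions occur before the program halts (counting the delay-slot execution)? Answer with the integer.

7

[0] slt  $r1, $r0, $r4  →  {$r0:0, $r1:1, $r2:7, $r3:3, $r4:5, $r5:0, $r6:8}
[1] slt  $r4, $r0, $r0  →  {$r0:0, $r1:1, $r2:7, $r3:3, $r4:0, $r5:0, $r6:8}
[2] addi  $r5, $r1, 0  →  {$r0:0, $r1:1, $r2:7, $r3:3, $r4:0, $r5:1, $r6:8}
[3] bne  $r0, $r5, L9  →  {$r0:0, $r1:1, $r2:7, $r3:3, $r4:0, $r5:1, $r6:8}  ⟨branch taken⟩
[4] addi  $r6, $r3, 3  →  {$r0:0, $r1:1, $r2:7, $r3:3, $r4:0, $r5:1, $r6:6}
[9] addi  $r2, $r6, 1  →  {$r0:0, $r1:1, $r2:7, $r3:3, $r4:0, $r5:1, $r6:6}
[10] nor  $r3, $r2, $r4  →  {$r0:0, $r1:1, $r2:7, $r3:65528, $r4:0, $r5:1, $r6:6}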